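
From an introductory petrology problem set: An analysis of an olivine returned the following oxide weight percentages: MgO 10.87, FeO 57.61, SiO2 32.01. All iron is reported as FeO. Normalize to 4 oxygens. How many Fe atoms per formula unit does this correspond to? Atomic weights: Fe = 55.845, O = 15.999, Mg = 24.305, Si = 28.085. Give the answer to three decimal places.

1.501 Fe apfu

MgO: 10.87/40.304 = 0.26970 mol → 0.26970 mol Mg, 0.26970 mol O.
FeO: 57.61/71.844 = 0.80188 mol → 0.80188 mol Fe, 0.80188 mol O.
SiO2: 32.01/60.083 = 0.53276 mol → 0.53276 mol Si, 1.06552 mol O.
Total oxygen = 2.13710 mol. Normalization factor = 4/2.13710 = 1.87170.
Fe per 4 O = 0.80188 × 1.87170 = 1.501.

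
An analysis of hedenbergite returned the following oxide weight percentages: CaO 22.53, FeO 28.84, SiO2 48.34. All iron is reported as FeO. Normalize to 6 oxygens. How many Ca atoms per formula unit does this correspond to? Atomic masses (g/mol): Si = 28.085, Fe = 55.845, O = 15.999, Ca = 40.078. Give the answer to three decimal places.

0.999 Ca apfu

CaO (M=56.077): mol = 0.40177; Ca = 0.40177, O = 0.40177.
FeO (M=71.844): mol = 0.40143; Fe = 0.40143, O = 0.40143.
SiO2 (M=60.083): mol = 0.80455; Si = 0.80455, O = 1.60910.
ΣO = 2.41230; factor = 6/ΣO = 2.48725.
Ca apfu = 0.40177 × 2.48725 = 0.999.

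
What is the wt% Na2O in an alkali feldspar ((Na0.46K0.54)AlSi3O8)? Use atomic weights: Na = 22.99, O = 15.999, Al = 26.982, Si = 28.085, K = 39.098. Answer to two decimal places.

5.26 wt%

Formula mass = 270.917 g/mol.
0.46 Na → 0.2300 mol Na2O per formula unit; M(Na2O) = 61.979, so Na2O mass = 14.255 g.
14.255/270.917 × 100 = 5.26 wt%.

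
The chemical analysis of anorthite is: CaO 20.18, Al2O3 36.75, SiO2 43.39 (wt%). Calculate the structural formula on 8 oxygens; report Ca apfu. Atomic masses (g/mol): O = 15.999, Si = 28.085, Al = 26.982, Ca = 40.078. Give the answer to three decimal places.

0.998 Ca apfu

CaO (M=56.077): mol = 0.35986; Ca = 0.35986, O = 0.35986.
Al2O3 (M=101.961): mol = 0.36043; Al = 0.72086, O = 1.08129.
SiO2 (M=60.083): mol = 0.72217; Si = 0.72217, O = 1.44434.
ΣO = 2.88549; factor = 8/ΣO = 2.77249.
Ca apfu = 0.35986 × 2.77249 = 0.998.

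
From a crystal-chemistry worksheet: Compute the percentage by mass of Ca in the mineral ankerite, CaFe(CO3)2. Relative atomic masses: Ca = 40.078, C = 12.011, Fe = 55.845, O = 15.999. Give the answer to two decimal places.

Molar mass of CaFe(CO3)2: 1*40.078 + 1*55.845 + 2*12.011 + 6*15.999 = 215.939 g/mol.
Mass of Ca per formula unit: 1 × 40.078 = 40.078 g.
Weight fraction Ca = 40.078 / 215.939 = 0.1856.

18.56 wt%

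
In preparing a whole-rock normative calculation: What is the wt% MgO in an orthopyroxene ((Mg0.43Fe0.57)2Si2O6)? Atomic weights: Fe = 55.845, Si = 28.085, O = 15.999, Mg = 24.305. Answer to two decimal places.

14.64 wt%

M((Mg0.43Fe0.57)2Si2O6) = 236.730 g/mol; M(MgO) = 40.304 g/mol.
Moles MgO per formula unit = 0.86 Mg ÷ 1 = 0.8600.
MgO fraction = (0.8600 × 40.304) / 236.730 = 34.661/236.730 = 0.1464.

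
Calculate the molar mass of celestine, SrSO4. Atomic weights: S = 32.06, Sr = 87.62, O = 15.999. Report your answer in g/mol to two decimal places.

Sr: 1 × 87.62 = 87.6200
S: 1 × 32.06 = 32.0600
O: 4 × 15.999 = 63.9960
Summing the contributions gives the formula mass.

183.68 g/mol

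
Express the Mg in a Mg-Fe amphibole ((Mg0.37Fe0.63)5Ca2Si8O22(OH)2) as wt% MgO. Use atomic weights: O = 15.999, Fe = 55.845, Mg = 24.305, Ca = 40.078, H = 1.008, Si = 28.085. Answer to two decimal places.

Molar mass of (Mg0.37Fe0.63)5Ca2Si8O22(OH)2 = 1.85×24.305 + 3.15×55.845 + 2×40.078 + 8×28.085 + 24×15.999 + 2×1.008 = 911.704 g/mol.
Each formula unit contains 1.85 Mg, equivalent to 1.85/1 = 1.8500 mol MgO.
M(MgO) = 1×24.305 + 1×15.999 = 40.304 g/mol.
Mass of MgO per formula unit = 1.8500 × 40.304 = 74.562 g.
MgO wt% = 74.562 / 911.704 × 100 = 8.18%.

8.18 wt%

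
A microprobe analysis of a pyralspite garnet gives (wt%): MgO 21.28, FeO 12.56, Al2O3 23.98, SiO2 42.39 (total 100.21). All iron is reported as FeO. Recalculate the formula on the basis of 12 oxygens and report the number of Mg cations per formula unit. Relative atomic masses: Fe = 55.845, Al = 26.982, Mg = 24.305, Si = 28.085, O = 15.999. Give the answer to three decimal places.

2.247 Mg apfu

MgO (M=40.304): mol = 0.52799; Mg = 0.52799, O = 0.52799.
FeO (M=71.844): mol = 0.17482; Fe = 0.17482, O = 0.17482.
Al2O3 (M=101.961): mol = 0.23519; Al = 0.47038, O = 0.70557.
SiO2 (M=60.083): mol = 0.70552; Si = 0.70552, O = 1.41104.
ΣO = 2.81942; factor = 12/ΣO = 4.25619.
Mg apfu = 0.52799 × 4.25619 = 2.247.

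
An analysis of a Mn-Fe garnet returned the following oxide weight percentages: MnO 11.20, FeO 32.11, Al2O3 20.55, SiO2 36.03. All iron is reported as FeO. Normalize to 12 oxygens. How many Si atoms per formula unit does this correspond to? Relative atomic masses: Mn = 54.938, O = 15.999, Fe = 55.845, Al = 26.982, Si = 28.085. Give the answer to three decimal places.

2.987 Si apfu

11.20 wt% MnO ÷ 70.937 g/mol = 0.15789 mol, giving 0.15789 Mn and 0.15789 O.
32.11 wt% FeO ÷ 71.844 g/mol = 0.44694 mol, giving 0.44694 Fe and 0.44694 O.
20.55 wt% Al2O3 ÷ 101.961 g/mol = 0.20155 mol, giving 0.40310 Al and 0.60465 O.
36.03 wt% SiO2 ÷ 60.083 g/mol = 0.59967 mol, giving 0.59967 Si and 1.19934 O.
Oxygen sums to 2.40882; scaling by 12/2.40882 = 4.98169 puts the formula on 12 O.
Si: 0.59967 × 4.98169 = 2.987 atoms per formula unit.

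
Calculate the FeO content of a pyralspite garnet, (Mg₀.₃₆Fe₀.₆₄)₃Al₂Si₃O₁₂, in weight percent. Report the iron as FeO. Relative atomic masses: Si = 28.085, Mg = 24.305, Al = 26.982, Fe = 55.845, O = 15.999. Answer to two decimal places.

Formula mass = 463.679 g/mol.
1.92 Fe → 1.9200 mol FeO per formula unit; M(FeO) = 71.844, so FeO mass = 137.940 g.
137.940/463.679 × 100 = 29.75 wt%.

29.75 wt%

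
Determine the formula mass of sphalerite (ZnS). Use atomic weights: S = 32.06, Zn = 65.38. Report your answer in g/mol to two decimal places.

Zn: 1 × 65.38 = 65.3800
S: 1 × 32.06 = 32.0600
Summing the contributions gives the formula mass.

97.44 g/mol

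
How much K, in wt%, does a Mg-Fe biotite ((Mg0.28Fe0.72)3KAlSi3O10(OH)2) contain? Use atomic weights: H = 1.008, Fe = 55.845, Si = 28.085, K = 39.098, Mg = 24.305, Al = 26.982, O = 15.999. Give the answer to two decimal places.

Formula mass = 0.84*24.305 + 2.16*55.845 + 1*39.098 + 1*26.982 + 3*28.085 + 12*15.999 + 2*1.008 = 485.380 g/mol, of which 39.098 g is K.
So K makes up 39.098/485.380 = 0.0806 of the mass, i.e. 8.06%.

8.06 wt%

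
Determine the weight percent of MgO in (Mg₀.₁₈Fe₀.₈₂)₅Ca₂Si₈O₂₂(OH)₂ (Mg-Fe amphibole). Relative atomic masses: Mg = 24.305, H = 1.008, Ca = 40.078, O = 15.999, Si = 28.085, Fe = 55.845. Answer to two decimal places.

Molar mass of (Mg₀.₁₈Fe₀.₈₂)₅Ca₂Si₈O₂₂(OH)₂ = 0.90*24.305 + 4.10*55.845 + 2*40.078 + 8*28.085 + 24*15.999 + 2*1.008 = 941.667 g/mol.
Each formula unit contains 0.90 Mg, equivalent to 0.90/1 = 0.9000 mol MgO.
M(MgO) = 1×24.305 + 1×15.999 = 40.304 g/mol.
Mass of MgO per formula unit = 0.9000 × 40.304 = 36.274 g.
MgO wt% = 36.274 / 941.667 × 100 = 3.85%.

3.85 wt%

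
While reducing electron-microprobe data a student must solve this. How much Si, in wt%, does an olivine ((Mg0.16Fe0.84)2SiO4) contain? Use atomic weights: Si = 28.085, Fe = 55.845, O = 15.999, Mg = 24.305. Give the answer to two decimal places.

14.50 wt%

Molar mass of (Mg0.16Fe0.84)2SiO4: 0.32·24.305 + 1.68·55.845 + 1·28.085 + 4·15.999 = 193.678 g/mol.
Mass of Si per formula unit: 1 × 28.085 = 28.085 g.
Weight fraction Si = 28.085 / 193.678 = 0.1450.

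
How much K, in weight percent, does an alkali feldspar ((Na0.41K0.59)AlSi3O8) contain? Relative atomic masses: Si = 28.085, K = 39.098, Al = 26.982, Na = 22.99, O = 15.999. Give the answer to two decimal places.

8.49 weight percent

Molar mass of (Na0.41K0.59)AlSi3O8: 0.41·22.99 + 0.59·39.098 + 1·26.982 + 3·28.085 + 8·15.999 = 271.723 g/mol.
Mass of K per formula unit: 0.59 × 39.098 = 23.068 g.
Weight fraction K = 23.068 / 271.723 = 0.0849.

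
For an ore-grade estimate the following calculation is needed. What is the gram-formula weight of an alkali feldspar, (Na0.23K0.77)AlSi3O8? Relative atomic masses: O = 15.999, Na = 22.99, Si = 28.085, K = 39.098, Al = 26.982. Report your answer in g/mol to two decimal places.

The formula mass is the sum 0.23(22.99) + 0.77(39.098) + 1(26.982) + 3(28.085) + 8(15.999).

274.62 g/mol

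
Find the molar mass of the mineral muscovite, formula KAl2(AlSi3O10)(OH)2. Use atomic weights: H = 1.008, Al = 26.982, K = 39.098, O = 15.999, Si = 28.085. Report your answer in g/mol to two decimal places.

The formula mass is the sum 1(39.098) + 3(26.982) + 3(28.085) + 12(15.999) + 2(1.008).

398.30 g/mol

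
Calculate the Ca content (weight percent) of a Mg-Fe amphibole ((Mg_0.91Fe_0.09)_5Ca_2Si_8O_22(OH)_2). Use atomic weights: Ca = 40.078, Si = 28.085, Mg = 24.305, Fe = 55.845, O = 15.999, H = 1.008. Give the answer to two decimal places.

Formula mass = 4.55×24.305 + 0.45×55.845 + 2×40.078 + 8×28.085 + 24×15.999 + 2×1.008 = 826.546 g/mol, of which 80.156 g is Ca.
So Ca makes up 80.156/826.546 = 0.0970 of the mass, i.e. 9.70%.

9.70 weight percent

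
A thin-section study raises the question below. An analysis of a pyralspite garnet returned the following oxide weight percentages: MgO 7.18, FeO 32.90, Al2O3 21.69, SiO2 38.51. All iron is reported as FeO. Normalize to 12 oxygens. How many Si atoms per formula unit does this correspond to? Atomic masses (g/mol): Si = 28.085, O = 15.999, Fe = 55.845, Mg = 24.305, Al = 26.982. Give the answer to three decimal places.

7.18 wt% MgO ÷ 40.304 g/mol = 0.17815 mol, giving 0.17815 Mg and 0.17815 O.
32.90 wt% FeO ÷ 71.844 g/mol = 0.45794 mol, giving 0.45794 Fe and 0.45794 O.
21.69 wt% Al2O3 ÷ 101.961 g/mol = 0.21273 mol, giving 0.42546 Al and 0.63819 O.
38.51 wt% SiO2 ÷ 60.083 g/mol = 0.64095 mol, giving 0.64095 Si and 1.28190 O.
Oxygen sums to 2.55618; scaling by 12/2.55618 = 4.69451 puts the formula on 12 O.
Si: 0.64095 × 4.69451 = 3.009 atoms per formula unit.

3.009 Si apfu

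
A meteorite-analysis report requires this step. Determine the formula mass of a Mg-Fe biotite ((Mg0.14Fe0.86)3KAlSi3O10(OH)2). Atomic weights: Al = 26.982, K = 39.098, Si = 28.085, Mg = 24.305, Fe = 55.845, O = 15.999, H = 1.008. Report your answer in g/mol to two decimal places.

498.63 g/mol

The formula mass is the sum 0.42×24.305 + 2.58×55.845 + 1×39.098 + 1×26.982 + 3×28.085 + 12×15.999 + 2×1.008.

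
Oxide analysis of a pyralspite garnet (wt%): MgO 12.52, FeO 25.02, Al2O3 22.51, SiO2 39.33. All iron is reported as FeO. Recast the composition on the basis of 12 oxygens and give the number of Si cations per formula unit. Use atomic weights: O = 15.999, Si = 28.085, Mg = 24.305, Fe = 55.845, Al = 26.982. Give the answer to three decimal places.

2.986 Si apfu

MgO (M=40.304): mol = 0.31064; Mg = 0.31064, O = 0.31064.
FeO (M=71.844): mol = 0.34825; Fe = 0.34825, O = 0.34825.
Al2O3 (M=101.961): mol = 0.22077; Al = 0.44154, O = 0.66231.
SiO2 (M=60.083): mol = 0.65459; Si = 0.65459, O = 1.30918.
ΣO = 2.63038; factor = 12/ΣO = 4.56208.
Si apfu = 0.65459 × 4.56208 = 2.986.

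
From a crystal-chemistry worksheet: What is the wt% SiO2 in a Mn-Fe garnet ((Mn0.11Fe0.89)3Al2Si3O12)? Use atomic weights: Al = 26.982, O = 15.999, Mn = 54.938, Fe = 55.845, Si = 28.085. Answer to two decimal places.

M((Mn0.11Fe0.89)3Al2Si3O12) = 497.443 g/mol; M(SiO2) = 60.083 g/mol.
Moles SiO2 per formula unit = 3 Si ÷ 1 = 3.0000.
SiO2 fraction = (3.0000 × 60.083) / 497.443 = 180.249/497.443 = 0.3624.

36.24 wt%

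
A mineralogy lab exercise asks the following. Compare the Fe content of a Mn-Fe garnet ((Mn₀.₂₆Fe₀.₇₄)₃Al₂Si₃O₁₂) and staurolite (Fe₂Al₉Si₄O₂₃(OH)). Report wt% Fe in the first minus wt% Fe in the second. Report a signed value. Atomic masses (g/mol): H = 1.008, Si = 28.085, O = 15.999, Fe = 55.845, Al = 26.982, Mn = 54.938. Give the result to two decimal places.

11.83 percentage points

M((Mn₀.₂₆Fe₀.₇₄)₃Al₂Si₃O₁₂) = 497.035 g/mol, so wt% Fe = 123.976/497.035 × 100 = 24.94%.
M(Fe₂Al₉Si₄O₂₃(OH)) = 851.852 g/mol, so wt% Fe = 111.690/851.852 × 100 = 13.11%.
24.94 − 13.11 = 11.83 pp.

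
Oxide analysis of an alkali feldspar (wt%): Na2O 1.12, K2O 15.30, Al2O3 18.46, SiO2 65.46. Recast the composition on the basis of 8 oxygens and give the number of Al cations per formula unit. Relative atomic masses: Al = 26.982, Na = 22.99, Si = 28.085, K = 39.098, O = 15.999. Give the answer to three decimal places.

0.998 Al apfu

Na2O: 1.12/61.979 = 0.01807 mol → 0.03614 mol Na, 0.01807 mol O.
K2O: 15.30/94.195 = 0.16243 mol → 0.32486 mol K, 0.16243 mol O.
Al2O3: 18.46/101.961 = 0.18105 mol → 0.36210 mol Al, 0.54315 mol O.
SiO2: 65.46/60.083 = 1.08949 mol → 1.08949 mol Si, 2.17898 mol O.
Total oxygen = 2.90263 mol. Normalization factor = 8/2.90263 = 2.75612.
Al per 8 O = 0.36210 × 2.75612 = 0.998.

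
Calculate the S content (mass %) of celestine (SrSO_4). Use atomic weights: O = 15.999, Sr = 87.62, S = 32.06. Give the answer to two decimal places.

17.45 mass %

Formula mass = 1*87.62 + 1*32.06 + 4*15.999 = 183.676 g/mol, of which 32.060 g is S.
So S makes up 32.060/183.676 = 0.1745 of the mass, i.e. 17.45%.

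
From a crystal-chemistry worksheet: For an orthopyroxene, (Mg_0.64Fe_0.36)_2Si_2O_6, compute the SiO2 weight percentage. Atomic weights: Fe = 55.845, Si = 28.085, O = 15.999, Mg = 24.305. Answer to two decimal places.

53.77 wt%

Molar mass of (Mg_0.64Fe_0.36)_2Si_2O_6 = 1.28×24.305 + 0.72×55.845 + 2×28.085 + 6×15.999 = 223.483 g/mol.
Each formula unit contains 2 Si, equivalent to 2/1 = 2.0000 mol SiO2.
M(SiO2) = 1×28.085 + 2×15.999 = 60.083 g/mol.
Mass of SiO2 per formula unit = 2.0000 × 60.083 = 120.166 g.
SiO2 wt% = 120.166 / 223.483 × 100 = 53.77%.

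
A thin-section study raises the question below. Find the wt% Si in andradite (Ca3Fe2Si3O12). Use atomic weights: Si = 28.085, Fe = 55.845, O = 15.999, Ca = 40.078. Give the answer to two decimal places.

M(Ca3Fe2Si3O12) = 508.167 g/mol.
Si contributes 3 × 28.085 = 84.255 g per mole.
84.255/508.167 = 0.1658 → 16.58%.

16.58 wt%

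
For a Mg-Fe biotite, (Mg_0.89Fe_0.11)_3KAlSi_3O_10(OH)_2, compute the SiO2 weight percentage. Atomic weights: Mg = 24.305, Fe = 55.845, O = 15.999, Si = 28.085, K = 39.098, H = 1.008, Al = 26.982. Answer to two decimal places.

Molar mass of (Mg_0.89Fe_0.11)_3KAlSi_3O_10(OH)_2 = 2.67*24.305 + 0.33*55.845 + 1*39.098 + 1*26.982 + 3*28.085 + 12*15.999 + 2*1.008 = 427.662 g/mol.
Each formula unit contains 3 Si, equivalent to 3/1 = 3.0000 mol SiO2.
M(SiO2) = 1×28.085 + 2×15.999 = 60.083 g/mol.
Mass of SiO2 per formula unit = 3.0000 × 60.083 = 180.249 g.
SiO2 wt% = 180.249 / 427.662 × 100 = 42.15%.

42.15 wt%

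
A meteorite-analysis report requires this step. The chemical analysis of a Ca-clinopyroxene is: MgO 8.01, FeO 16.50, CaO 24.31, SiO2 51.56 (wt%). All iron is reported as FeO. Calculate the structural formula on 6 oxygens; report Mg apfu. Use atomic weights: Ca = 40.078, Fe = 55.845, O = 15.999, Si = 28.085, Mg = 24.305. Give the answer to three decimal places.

8.01 wt% MgO ÷ 40.304 g/mol = 0.19874 mol, giving 0.19874 Mg and 0.19874 O.
16.50 wt% FeO ÷ 71.844 g/mol = 0.22966 mol, giving 0.22966 Fe and 0.22966 O.
24.31 wt% CaO ÷ 56.077 g/mol = 0.43351 mol, giving 0.43351 Ca and 0.43351 O.
51.56 wt% SiO2 ÷ 60.083 g/mol = 0.85815 mol, giving 0.85815 Si and 1.71630 O.
Oxygen sums to 2.57821; scaling by 6/2.57821 = 2.32720 puts the formula on 6 O.
Mg: 0.19874 × 2.32720 = 0.463 atoms per formula unit.

0.463 Mg apfu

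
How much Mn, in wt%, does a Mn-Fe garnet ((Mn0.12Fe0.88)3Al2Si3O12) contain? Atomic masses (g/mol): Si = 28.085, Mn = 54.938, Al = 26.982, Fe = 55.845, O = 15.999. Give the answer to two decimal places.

3.98 wt%

M((Mn0.12Fe0.88)3Al2Si3O12) = 497.415 g/mol.
Mn contributes 0.36 × 54.938 = 19.778 g per mole.
19.778/497.415 = 0.0398 → 3.98%.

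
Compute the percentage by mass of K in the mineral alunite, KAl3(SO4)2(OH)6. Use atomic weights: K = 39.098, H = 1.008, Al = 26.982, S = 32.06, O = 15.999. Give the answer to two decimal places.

9.44 weight percent

Formula mass = 1*39.098 + 3*26.982 + 2*32.06 + 14*15.999 + 6*1.008 = 414.198 g/mol, of which 39.098 g is K.
So K makes up 39.098/414.198 = 0.0944 of the mass, i.e. 9.44%.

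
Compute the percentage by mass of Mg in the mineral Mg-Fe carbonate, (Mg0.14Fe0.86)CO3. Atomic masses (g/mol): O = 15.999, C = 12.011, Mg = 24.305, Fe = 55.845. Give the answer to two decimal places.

M((Mg0.14Fe0.86)CO3) = 111.437 g/mol.
Mg contributes 0.14 × 24.305 = 3.403 g per mole.
3.403/111.437 = 0.0305 → 3.05%.

3.05 wt%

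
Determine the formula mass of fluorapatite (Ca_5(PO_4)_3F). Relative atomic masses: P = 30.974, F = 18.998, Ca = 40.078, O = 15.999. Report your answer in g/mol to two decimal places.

504.30 g/mol

Ca: 5 × 40.078 = 200.3900
P: 3 × 30.974 = 92.9220
O: 12 × 15.999 = 191.9880
F: 1 × 18.998 = 18.9980
Summing the contributions gives the formula mass.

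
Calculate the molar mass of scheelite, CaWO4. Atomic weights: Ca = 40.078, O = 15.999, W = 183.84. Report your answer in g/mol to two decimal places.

287.91 g/mol

The formula mass is the sum 1·40.078 + 1·183.84 + 4·15.999.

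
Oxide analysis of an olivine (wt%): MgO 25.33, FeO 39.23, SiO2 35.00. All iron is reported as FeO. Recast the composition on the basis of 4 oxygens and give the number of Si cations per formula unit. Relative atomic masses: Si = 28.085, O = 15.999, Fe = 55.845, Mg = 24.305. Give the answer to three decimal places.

MgO: 25.33/40.304 = 0.62847 mol → 0.62847 mol Mg, 0.62847 mol O.
FeO: 39.23/71.844 = 0.54604 mol → 0.54604 mol Fe, 0.54604 mol O.
SiO2: 35.00/60.083 = 0.58253 mol → 0.58253 mol Si, 1.16506 mol O.
Total oxygen = 2.33957 mol. Normalization factor = 4/2.33957 = 1.70972.
Si per 4 O = 0.58253 × 1.70972 = 0.996.

0.996 Si apfu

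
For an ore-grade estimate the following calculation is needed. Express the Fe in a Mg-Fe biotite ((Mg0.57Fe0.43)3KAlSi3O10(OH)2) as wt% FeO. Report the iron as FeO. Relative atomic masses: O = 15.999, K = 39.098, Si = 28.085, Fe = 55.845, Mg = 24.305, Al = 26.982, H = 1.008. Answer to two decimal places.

Formula mass = 457.941 g/mol.
1.29 Fe → 1.2900 mol FeO per formula unit; M(FeO) = 71.844, so FeO mass = 92.679 g.
92.679/457.941 × 100 = 20.24 wt%.

20.24 wt%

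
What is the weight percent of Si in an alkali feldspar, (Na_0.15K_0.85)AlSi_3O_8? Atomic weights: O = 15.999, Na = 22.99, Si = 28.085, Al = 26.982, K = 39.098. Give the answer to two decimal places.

30.54 weight percent

Molar mass of (Na_0.15K_0.85)AlSi_3O_8: 0.15×22.99 + 0.85×39.098 + 1×26.982 + 3×28.085 + 8×15.999 = 275.911 g/mol.
Mass of Si per formula unit: 3 × 28.085 = 84.255 g.
Weight fraction Si = 84.255 / 275.911 = 0.3054.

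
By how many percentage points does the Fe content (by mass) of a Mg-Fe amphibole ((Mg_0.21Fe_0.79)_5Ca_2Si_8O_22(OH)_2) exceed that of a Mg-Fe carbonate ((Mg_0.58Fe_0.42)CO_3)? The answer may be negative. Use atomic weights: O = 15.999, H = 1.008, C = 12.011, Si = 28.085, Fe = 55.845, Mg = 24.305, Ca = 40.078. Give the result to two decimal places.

First mineral: 220.588 g Fe in 936.936 g formula = 23.54 wt% Fe.
Second mineral: 23.455 g Fe in 97.560 g formula = 24.04 wt% Fe.
23.54% − 24.04% gives a difference of -0.50 percentage points.

-0.50 percentage points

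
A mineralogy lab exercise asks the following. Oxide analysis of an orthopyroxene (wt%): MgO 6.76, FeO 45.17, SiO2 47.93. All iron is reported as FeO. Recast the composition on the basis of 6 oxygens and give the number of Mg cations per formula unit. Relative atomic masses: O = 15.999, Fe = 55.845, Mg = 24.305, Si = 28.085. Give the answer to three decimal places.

MgO: 6.76/40.304 = 0.16773 mol → 0.16773 mol Mg, 0.16773 mol O.
FeO: 45.17/71.844 = 0.62872 mol → 0.62872 mol Fe, 0.62872 mol O.
SiO2: 47.93/60.083 = 0.79773 mol → 0.79773 mol Si, 1.59546 mol O.
Total oxygen = 2.39191 mol. Normalization factor = 6/2.39191 = 2.50846.
Mg per 6 O = 0.16773 × 2.50846 = 0.421.

0.421 Mg apfu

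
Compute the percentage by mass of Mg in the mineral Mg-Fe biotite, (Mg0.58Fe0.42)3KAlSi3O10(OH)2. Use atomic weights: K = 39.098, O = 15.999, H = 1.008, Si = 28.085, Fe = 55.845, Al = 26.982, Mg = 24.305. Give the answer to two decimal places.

Molar mass of (Mg0.58Fe0.42)3KAlSi3O10(OH)2: 1.74*24.305 + 1.26*55.845 + 1*39.098 + 1*26.982 + 3*28.085 + 12*15.999 + 2*1.008 = 456.994 g/mol.
Mass of Mg per formula unit: 1.74 × 24.305 = 42.291 g.
Weight fraction Mg = 42.291 / 456.994 = 0.0925.

9.25 wt%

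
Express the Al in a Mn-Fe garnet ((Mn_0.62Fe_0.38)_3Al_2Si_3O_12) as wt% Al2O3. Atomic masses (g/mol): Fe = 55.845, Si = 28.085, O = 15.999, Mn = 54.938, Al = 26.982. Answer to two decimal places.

20.55 wt%

M((Mn_0.62Fe_0.38)_3Al_2Si_3O_12) = 496.055 g/mol; M(Al2O3) = 101.961 g/mol.
Moles Al2O3 per formula unit = 2 Al ÷ 2 = 1.0000.
Al2O3 fraction = (1.0000 × 101.961) / 496.055 = 101.961/496.055 = 0.2055.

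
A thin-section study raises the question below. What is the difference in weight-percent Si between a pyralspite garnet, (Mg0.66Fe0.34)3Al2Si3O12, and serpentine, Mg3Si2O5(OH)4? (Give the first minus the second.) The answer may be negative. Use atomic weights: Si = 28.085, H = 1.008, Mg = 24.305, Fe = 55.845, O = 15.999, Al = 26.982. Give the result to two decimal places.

-0.91 percentage points

Si in (Mg0.66Fe0.34)3Al2Si3O12: molar mass 435.293 g/mol; 3×28.085 = 84.255 g → 19.36 wt%.
Si in Mg3Si2O5(OH)4: molar mass 277.108 g/mol; 2×28.085 = 56.170 g → 20.27 wt%.
Difference = 19.36 − 20.27 = -0.91 percentage points.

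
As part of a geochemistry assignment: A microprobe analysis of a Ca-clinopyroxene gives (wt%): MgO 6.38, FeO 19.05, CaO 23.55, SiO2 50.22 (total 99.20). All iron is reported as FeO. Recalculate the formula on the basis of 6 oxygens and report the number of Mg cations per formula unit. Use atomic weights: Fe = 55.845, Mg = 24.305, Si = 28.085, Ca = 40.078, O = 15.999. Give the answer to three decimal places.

0.378 Mg apfu

MgO: 6.38/40.304 = 0.15830 mol → 0.15830 mol Mg, 0.15830 mol O.
FeO: 19.05/71.844 = 0.26516 mol → 0.26516 mol Fe, 0.26516 mol O.
CaO: 23.55/56.077 = 0.41996 mol → 0.41996 mol Ca, 0.41996 mol O.
SiO2: 50.22/60.083 = 0.83584 mol → 0.83584 mol Si, 1.67168 mol O.
Total oxygen = 2.51510 mol. Normalization factor = 6/2.51510 = 2.38559.
Mg per 6 O = 0.15830 × 2.38559 = 0.378.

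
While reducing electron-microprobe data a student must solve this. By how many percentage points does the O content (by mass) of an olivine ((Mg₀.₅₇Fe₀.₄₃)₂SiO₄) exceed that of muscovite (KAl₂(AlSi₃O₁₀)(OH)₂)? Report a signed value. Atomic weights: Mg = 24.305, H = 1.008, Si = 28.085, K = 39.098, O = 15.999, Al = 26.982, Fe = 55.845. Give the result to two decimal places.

First mineral: 63.996 g O in 167.815 g formula = 38.13 wt% O.
Second mineral: 191.988 g O in 398.303 g formula = 48.20 wt% O.
38.13% − 48.20% gives a difference of -10.07 percentage points.

-10.07 percentage points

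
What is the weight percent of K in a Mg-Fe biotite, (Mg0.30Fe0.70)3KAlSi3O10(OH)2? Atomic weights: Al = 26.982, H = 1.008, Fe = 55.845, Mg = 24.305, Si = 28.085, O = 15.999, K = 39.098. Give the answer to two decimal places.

M((Mg0.30Fe0.70)3KAlSi3O10(OH)2) = 483.488 g/mol.
K contributes 1 × 39.098 = 39.098 g per mole.
39.098/483.488 = 0.0809 → 8.09%.

8.09 wt%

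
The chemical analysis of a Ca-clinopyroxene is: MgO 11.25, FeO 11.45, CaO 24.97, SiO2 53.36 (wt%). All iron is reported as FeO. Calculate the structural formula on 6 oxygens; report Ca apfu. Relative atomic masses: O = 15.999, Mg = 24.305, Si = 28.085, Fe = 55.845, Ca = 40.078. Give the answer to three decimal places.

MgO (M=40.304): mol = 0.27913; Mg = 0.27913, O = 0.27913.
FeO (M=71.844): mol = 0.15937; Fe = 0.15937, O = 0.15937.
CaO (M=56.077): mol = 0.44528; Ca = 0.44528, O = 0.44528.
SiO2 (M=60.083): mol = 0.88810; Si = 0.88810, O = 1.77620.
ΣO = 2.65998; factor = 6/ΣO = 2.25566.
Ca apfu = 0.44528 × 2.25566 = 1.004.

1.004 Ca apfu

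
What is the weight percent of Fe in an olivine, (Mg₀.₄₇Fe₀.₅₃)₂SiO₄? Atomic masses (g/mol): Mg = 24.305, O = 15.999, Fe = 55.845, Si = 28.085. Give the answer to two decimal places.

M((Mg₀.₄₇Fe₀.₅₃)₂SiO₄) = 174.123 g/mol.
Fe contributes 1.06 × 55.845 = 59.196 g per mole.
59.196/174.123 = 0.3400 → 34.00%.

34.00 weight percent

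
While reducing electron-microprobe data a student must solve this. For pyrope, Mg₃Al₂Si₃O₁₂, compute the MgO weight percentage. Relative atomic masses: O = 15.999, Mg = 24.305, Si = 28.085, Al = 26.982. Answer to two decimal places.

29.99 wt%

Formula mass = 403.122 g/mol.
3 Mg → 3.0000 mol MgO per formula unit; M(MgO) = 40.304, so MgO mass = 120.912 g.
120.912/403.122 × 100 = 29.99 wt%.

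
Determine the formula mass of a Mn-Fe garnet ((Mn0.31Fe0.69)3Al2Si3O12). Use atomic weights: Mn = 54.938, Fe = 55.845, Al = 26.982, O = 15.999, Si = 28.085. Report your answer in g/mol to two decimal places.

M = 0.93·54.938 + 2.07·55.845 + 2·26.982 + 3·28.085 + 12·15.999

496.90 g/mol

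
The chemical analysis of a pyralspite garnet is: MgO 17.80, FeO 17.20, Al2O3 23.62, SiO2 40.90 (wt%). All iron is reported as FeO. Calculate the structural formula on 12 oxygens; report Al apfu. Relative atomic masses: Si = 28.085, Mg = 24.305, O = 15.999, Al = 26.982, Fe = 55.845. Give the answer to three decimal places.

2.031 Al apfu

MgO: 17.80/40.304 = 0.44164 mol → 0.44164 mol Mg, 0.44164 mol O.
FeO: 17.20/71.844 = 0.23941 mol → 0.23941 mol Fe, 0.23941 mol O.
Al2O3: 23.62/101.961 = 0.23166 mol → 0.46332 mol Al, 0.69498 mol O.
SiO2: 40.90/60.083 = 0.68072 mol → 0.68072 mol Si, 1.36144 mol O.
Total oxygen = 2.73747 mol. Normalization factor = 12/2.73747 = 4.38361.
Al per 12 O = 0.46332 × 4.38361 = 2.031.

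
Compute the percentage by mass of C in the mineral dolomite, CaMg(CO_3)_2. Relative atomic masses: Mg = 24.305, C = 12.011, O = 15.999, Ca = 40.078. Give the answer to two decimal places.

13.03 wt%

Formula mass = 1*40.078 + 1*24.305 + 2*12.011 + 6*15.999 = 184.399 g/mol, of which 24.022 g is C.
So C makes up 24.022/184.399 = 0.1303 of the mass, i.e. 13.03%.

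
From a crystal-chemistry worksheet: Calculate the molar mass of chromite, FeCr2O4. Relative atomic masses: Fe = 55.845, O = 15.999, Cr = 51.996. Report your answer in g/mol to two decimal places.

M = 1(55.845) + 2(51.996) + 4(15.999)

223.83 g/mol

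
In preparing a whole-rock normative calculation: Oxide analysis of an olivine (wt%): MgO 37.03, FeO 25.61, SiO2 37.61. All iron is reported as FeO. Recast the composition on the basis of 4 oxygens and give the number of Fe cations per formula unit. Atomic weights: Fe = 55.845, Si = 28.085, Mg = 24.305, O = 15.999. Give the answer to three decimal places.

0.564 Fe apfu

37.03 wt% MgO ÷ 40.304 g/mol = 0.91877 mol, giving 0.91877 Mg and 0.91877 O.
25.61 wt% FeO ÷ 71.844 g/mol = 0.35647 mol, giving 0.35647 Fe and 0.35647 O.
37.61 wt% SiO2 ÷ 60.083 g/mol = 0.62597 mol, giving 0.62597 Si and 1.25194 O.
Oxygen sums to 2.52718; scaling by 4/2.52718 = 1.58279 puts the formula on 4 O.
Fe: 0.35647 × 1.58279 = 0.564 atoms per formula unit.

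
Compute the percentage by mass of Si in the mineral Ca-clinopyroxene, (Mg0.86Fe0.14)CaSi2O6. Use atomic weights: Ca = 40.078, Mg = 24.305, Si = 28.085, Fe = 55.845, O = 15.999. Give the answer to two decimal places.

M((Mg0.86Fe0.14)CaSi2O6) = 220.963 g/mol.
Si contributes 2 × 28.085 = 56.170 g per mole.
56.170/220.963 = 0.2542 → 25.42%.

25.42 weight percent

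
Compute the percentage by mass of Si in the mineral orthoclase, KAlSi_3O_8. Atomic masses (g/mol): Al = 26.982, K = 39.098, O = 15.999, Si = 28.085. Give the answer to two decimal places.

30.27 mass %

Formula mass = 1×39.098 + 1×26.982 + 3×28.085 + 8×15.999 = 278.327 g/mol, of which 84.255 g is Si.
So Si makes up 84.255/278.327 = 0.3027 of the mass, i.e. 30.27%.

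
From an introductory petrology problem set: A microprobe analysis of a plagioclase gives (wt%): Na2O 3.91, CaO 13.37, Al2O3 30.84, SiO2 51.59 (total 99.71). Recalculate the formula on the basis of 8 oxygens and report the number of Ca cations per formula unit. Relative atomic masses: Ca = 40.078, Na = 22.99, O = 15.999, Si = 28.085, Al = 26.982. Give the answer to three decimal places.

Na2O (M=61.979): mol = 0.06309; Na = 0.12618, O = 0.06309.
CaO (M=56.077): mol = 0.23842; Ca = 0.23842, O = 0.23842.
Al2O3 (M=101.961): mol = 0.30247; Al = 0.60494, O = 0.90741.
SiO2 (M=60.083): mol = 0.85865; Si = 0.85865, O = 1.71730.
ΣO = 2.92622; factor = 8/ΣO = 2.73390.
Ca apfu = 0.23842 × 2.73390 = 0.652.

0.652 Ca apfu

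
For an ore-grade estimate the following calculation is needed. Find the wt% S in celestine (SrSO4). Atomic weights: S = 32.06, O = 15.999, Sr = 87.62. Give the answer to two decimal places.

Formula mass = 1·87.62 + 1·32.06 + 4·15.999 = 183.676 g/mol, of which 32.060 g is S.
So S makes up 32.060/183.676 = 0.1745 of the mass, i.e. 17.45%.

17.45 wt%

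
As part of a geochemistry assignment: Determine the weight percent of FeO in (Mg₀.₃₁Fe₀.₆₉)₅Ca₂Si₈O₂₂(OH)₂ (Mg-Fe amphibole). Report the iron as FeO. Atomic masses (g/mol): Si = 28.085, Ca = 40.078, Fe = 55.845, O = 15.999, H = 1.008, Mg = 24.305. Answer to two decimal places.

26.91 wt%

Formula mass = 921.166 g/mol.
3.45 Fe → 3.4500 mol FeO per formula unit; M(FeO) = 71.844, so FeO mass = 247.862 g.
247.862/921.166 × 100 = 26.91 wt%.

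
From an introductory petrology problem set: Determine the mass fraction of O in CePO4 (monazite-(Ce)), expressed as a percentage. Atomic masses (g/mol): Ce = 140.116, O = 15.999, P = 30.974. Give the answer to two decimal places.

27.22 weight percent

M(CePO4) = 235.086 g/mol.
O contributes 4 × 15.999 = 63.996 g per mole.
63.996/235.086 = 0.2722 → 27.22%.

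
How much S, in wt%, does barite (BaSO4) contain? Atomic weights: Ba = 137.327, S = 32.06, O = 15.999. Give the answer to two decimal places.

M(BaSO4) = 233.383 g/mol.
S contributes 1 × 32.06 = 32.060 g per mole.
32.060/233.383 = 0.1374 → 13.74%.

13.74 wt%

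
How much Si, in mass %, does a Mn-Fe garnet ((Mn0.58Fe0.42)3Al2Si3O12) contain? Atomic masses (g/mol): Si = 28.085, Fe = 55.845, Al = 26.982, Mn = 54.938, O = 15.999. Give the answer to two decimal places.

16.98 mass %

Formula mass = 1.74*54.938 + 1.26*55.845 + 2*26.982 + 3*28.085 + 12*15.999 = 496.164 g/mol, of which 84.255 g is Si.
So Si makes up 84.255/496.164 = 0.1698 of the mass, i.e. 16.98%.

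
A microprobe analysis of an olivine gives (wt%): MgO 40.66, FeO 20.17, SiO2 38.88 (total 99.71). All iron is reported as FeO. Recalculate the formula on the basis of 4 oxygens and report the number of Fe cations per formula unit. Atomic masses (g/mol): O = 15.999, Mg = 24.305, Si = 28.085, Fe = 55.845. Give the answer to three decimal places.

0.435 Fe apfu

MgO: 40.66/40.304 = 1.00883 mol → 1.00883 mol Mg, 1.00883 mol O.
FeO: 20.17/71.844 = 0.28075 mol → 0.28075 mol Fe, 0.28075 mol O.
SiO2: 38.88/60.083 = 0.64710 mol → 0.64710 mol Si, 1.29420 mol O.
Total oxygen = 2.58378 mol. Normalization factor = 4/2.58378 = 1.54812.
Fe per 4 O = 0.28075 × 1.54812 = 0.435.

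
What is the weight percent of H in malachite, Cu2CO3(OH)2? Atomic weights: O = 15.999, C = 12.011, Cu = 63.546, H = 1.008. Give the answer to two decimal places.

M(Cu2CO3(OH)2) = 221.114 g/mol.
H contributes 2 × 1.008 = 2.016 g per mole.
2.016/221.114 = 0.0091 → 0.91%.

0.91 mass %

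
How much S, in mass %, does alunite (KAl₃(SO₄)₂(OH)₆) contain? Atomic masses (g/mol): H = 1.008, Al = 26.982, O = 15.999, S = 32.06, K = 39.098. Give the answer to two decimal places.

Formula mass = 1*39.098 + 3*26.982 + 2*32.06 + 14*15.999 + 6*1.008 = 414.198 g/mol, of which 64.120 g is S.
So S makes up 64.120/414.198 = 0.1548 of the mass, i.e. 15.48%.

15.48 mass %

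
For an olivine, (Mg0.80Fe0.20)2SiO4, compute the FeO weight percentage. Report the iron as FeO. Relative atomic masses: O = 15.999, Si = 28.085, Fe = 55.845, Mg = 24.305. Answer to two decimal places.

18.75 wt%

Molar mass of (Mg0.80Fe0.20)2SiO4 = 1.60·24.305 + 0.40·55.845 + 1·28.085 + 4·15.999 = 153.307 g/mol.
Each formula unit contains 0.40 Fe, equivalent to 0.40/1 = 0.4000 mol FeO.
M(FeO) = 1×55.845 + 1×15.999 = 71.844 g/mol.
Mass of FeO per formula unit = 0.4000 × 71.844 = 28.738 g.
FeO wt% = 28.738 / 153.307 × 100 = 18.75%.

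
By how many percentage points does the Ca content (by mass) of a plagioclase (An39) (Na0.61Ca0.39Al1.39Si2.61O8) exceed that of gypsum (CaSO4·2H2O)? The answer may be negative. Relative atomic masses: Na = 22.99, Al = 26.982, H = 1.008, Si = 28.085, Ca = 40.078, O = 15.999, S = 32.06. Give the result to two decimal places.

M(Na0.61Ca0.39Al1.39Si2.61O8) = 268.453 g/mol, so wt% Ca = 15.630/268.453 × 100 = 5.82%.
M(CaSO4·2H2O) = 172.164 g/mol, so wt% Ca = 40.078/172.164 × 100 = 23.28%.
5.82 − 23.28 = -17.46 pp.

-17.46 percentage points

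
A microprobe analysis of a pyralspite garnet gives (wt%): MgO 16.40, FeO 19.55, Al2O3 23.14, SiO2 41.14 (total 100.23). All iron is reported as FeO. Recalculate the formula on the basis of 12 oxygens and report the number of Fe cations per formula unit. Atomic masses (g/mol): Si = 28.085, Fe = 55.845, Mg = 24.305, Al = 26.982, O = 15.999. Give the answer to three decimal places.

MgO: 16.40/40.304 = 0.40691 mol → 0.40691 mol Mg, 0.40691 mol O.
FeO: 19.55/71.844 = 0.27212 mol → 0.27212 mol Fe, 0.27212 mol O.
Al2O3: 23.14/101.961 = 0.22695 mol → 0.45390 mol Al, 0.68085 mol O.
SiO2: 41.14/60.083 = 0.68472 mol → 0.68472 mol Si, 1.36944 mol O.
Total oxygen = 2.72932 mol. Normalization factor = 12/2.72932 = 4.39670.
Fe per 12 O = 0.27212 × 4.39670 = 1.196.

1.196 Fe apfu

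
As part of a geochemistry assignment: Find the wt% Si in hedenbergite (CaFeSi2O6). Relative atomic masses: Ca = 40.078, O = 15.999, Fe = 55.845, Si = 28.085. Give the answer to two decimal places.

22.64 weight percent

M(CaFeSi2O6) = 248.087 g/mol.
Si contributes 2 × 28.085 = 56.170 g per mole.
56.170/248.087 = 0.2264 → 22.64%.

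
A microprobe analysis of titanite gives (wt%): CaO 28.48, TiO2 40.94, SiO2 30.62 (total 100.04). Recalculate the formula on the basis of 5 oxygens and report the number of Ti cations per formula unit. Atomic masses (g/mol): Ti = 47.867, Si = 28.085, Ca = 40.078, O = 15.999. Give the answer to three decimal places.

1.004 Ti apfu

CaO (M=56.077): mol = 0.50787; Ca = 0.50787, O = 0.50787.
TiO2 (M=79.865): mol = 0.51262; Ti = 0.51262, O = 1.02524.
SiO2 (M=60.083): mol = 0.50963; Si = 0.50963, O = 1.01926.
ΣO = 2.55237; factor = 5/ΣO = 1.95896.
Ti apfu = 0.51262 × 1.95896 = 1.004.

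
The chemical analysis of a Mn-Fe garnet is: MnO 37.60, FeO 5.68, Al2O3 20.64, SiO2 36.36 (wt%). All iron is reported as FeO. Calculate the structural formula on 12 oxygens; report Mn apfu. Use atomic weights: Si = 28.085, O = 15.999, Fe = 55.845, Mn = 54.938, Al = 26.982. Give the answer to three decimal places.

37.60 wt% MnO ÷ 70.937 g/mol = 0.53005 mol, giving 0.53005 Mn and 0.53005 O.
5.68 wt% FeO ÷ 71.844 g/mol = 0.07906 mol, giving 0.07906 Fe and 0.07906 O.
20.64 wt% Al2O3 ÷ 101.961 g/mol = 0.20243 mol, giving 0.40486 Al and 0.60729 O.
36.36 wt% SiO2 ÷ 60.083 g/mol = 0.60516 mol, giving 0.60516 Si and 1.21032 O.
Oxygen sums to 2.42672; scaling by 12/2.42672 = 4.94495 puts the formula on 12 O.
Mn: 0.53005 × 4.94495 = 2.621 atoms per formula unit.

2.621 Mn apfu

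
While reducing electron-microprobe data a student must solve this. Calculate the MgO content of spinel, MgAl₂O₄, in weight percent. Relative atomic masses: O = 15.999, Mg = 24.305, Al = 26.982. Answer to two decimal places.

28.33 wt%

Formula mass = 142.265 g/mol.
1 Mg → 1.0000 mol MgO per formula unit; M(MgO) = 40.304, so MgO mass = 40.304 g.
40.304/142.265 × 100 = 28.33 wt%.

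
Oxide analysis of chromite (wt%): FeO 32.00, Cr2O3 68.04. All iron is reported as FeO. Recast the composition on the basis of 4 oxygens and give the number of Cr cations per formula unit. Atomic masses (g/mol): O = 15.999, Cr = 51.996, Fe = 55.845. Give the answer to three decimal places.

32.00 wt% FeO ÷ 71.844 g/mol = 0.44541 mol, giving 0.44541 Fe and 0.44541 O.
68.04 wt% Cr2O3 ÷ 151.989 g/mol = 0.44766 mol, giving 0.89532 Cr and 1.34298 O.
Oxygen sums to 1.78839; scaling by 4/1.78839 = 2.23665 puts the formula on 4 O.
Cr: 0.89532 × 2.23665 = 2.003 atoms per formula unit.

2.003 Cr apfu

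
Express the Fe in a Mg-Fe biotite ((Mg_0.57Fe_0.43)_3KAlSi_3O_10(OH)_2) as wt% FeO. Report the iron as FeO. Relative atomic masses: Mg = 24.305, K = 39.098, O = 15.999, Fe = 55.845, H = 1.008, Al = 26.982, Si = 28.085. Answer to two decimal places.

Formula mass = 457.941 g/mol.
1.29 Fe → 1.2900 mol FeO per formula unit; M(FeO) = 71.844, so FeO mass = 92.679 g.
92.679/457.941 × 100 = 20.24 wt%.

20.24 wt%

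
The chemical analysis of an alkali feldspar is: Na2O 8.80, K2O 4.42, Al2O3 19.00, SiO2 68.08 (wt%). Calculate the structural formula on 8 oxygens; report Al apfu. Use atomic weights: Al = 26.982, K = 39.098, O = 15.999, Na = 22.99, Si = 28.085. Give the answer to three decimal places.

Na2O (M=61.979): mol = 0.14198; Na = 0.28396, O = 0.14198.
K2O (M=94.195): mol = 0.04692; K = 0.09384, O = 0.04692.
Al2O3 (M=101.961): mol = 0.18635; Al = 0.37270, O = 0.55905.
SiO2 (M=60.083): mol = 1.13310; Si = 1.13310, O = 2.26620.
ΣO = 3.01415; factor = 8/ΣO = 2.65415.
Al apfu = 0.37270 × 2.65415 = 0.989.

0.989 Al apfu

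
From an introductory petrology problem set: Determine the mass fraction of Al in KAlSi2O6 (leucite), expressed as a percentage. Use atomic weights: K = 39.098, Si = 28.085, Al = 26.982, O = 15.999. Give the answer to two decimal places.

12.36 wt%

Molar mass of KAlSi2O6: 1·39.098 + 1·26.982 + 2·28.085 + 6·15.999 = 218.244 g/mol.
Mass of Al per formula unit: 1 × 26.982 = 26.982 g.
Weight fraction Al = 26.982 / 218.244 = 0.1236.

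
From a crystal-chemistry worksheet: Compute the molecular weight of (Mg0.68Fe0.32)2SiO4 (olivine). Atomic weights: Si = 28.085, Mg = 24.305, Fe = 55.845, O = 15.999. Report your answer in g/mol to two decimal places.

The formula mass is the sum 1.36(24.305) + 0.64(55.845) + 1(28.085) + 4(15.999).

160.88 g/mol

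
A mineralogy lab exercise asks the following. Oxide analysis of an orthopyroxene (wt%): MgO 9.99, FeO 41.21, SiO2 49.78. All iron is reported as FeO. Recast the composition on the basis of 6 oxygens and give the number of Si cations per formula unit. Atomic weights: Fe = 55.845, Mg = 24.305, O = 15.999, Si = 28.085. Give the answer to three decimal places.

2.006 Si apfu

9.99 wt% MgO ÷ 40.304 g/mol = 0.24787 mol, giving 0.24787 Mg and 0.24787 O.
41.21 wt% FeO ÷ 71.844 g/mol = 0.57360 mol, giving 0.57360 Fe and 0.57360 O.
49.78 wt% SiO2 ÷ 60.083 g/mol = 0.82852 mol, giving 0.82852 Si and 1.65704 O.
Oxygen sums to 2.47851; scaling by 6/2.47851 = 2.42081 puts the formula on 6 O.
Si: 0.82852 × 2.42081 = 2.006 atoms per formula unit.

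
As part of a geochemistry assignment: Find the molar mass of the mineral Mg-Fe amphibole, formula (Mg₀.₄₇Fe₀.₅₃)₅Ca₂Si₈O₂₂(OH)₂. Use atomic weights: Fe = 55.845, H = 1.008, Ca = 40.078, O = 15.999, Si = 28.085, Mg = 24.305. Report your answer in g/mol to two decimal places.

895.93 g/mol

The formula mass is the sum 2.35·24.305 + 2.65·55.845 + 2·40.078 + 8·28.085 + 24·15.999 + 2·1.008.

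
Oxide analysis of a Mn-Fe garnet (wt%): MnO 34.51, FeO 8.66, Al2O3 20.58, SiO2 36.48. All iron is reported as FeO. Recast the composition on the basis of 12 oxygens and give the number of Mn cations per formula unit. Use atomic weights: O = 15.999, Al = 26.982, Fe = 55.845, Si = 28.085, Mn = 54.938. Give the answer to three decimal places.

2.406 Mn apfu

34.51 wt% MnO ÷ 70.937 g/mol = 0.48649 mol, giving 0.48649 Mn and 0.48649 O.
8.66 wt% FeO ÷ 71.844 g/mol = 0.12054 mol, giving 0.12054 Fe and 0.12054 O.
20.58 wt% Al2O3 ÷ 101.961 g/mol = 0.20184 mol, giving 0.40368 Al and 0.60552 O.
36.48 wt% SiO2 ÷ 60.083 g/mol = 0.60716 mol, giving 0.60716 Si and 1.21432 O.
Oxygen sums to 2.42687; scaling by 12/2.42687 = 4.94464 puts the formula on 12 O.
Mn: 0.48649 × 4.94464 = 2.406 atoms per formula unit.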